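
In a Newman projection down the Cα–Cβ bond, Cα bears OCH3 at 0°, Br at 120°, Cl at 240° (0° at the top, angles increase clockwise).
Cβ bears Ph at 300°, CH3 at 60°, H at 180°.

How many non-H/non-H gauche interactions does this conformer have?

4

Non-H gauche pairs: OCH3(0°)/Ph(300°); OCH3(0°)/CH3(60°); Br(120°)/CH3(60°); Cl(240°)/Ph(300°) — 4 interactions.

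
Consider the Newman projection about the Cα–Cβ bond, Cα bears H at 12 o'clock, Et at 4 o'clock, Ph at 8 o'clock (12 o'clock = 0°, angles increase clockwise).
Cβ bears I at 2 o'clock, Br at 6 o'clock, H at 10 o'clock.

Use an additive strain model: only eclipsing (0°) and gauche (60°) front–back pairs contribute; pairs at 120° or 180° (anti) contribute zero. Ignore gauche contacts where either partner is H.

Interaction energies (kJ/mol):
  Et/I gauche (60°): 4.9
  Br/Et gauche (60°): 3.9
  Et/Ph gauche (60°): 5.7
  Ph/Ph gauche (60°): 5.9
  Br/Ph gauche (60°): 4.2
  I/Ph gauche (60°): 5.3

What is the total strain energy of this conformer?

13.0 kJ/mol

This conformer (staggered): Et–I gauche, Et–Br gauche, Ph–Br gauche; 4.9 + 3.9 + 4.2 = 13.0 kJ/mol.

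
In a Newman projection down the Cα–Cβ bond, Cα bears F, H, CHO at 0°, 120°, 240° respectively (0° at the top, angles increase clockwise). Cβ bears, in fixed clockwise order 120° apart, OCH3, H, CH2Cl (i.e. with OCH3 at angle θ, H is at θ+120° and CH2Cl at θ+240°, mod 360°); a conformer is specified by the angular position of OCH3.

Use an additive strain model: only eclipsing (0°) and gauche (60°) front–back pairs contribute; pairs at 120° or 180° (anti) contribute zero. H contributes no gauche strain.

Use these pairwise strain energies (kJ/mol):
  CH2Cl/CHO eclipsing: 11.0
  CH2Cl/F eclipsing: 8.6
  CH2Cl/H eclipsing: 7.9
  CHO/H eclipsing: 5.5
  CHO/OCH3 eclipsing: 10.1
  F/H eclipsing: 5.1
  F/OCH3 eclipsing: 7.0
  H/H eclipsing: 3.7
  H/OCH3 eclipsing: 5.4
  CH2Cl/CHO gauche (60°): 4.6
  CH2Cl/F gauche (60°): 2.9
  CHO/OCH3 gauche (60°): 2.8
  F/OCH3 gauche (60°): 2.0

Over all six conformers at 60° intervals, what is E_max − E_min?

17.4 kJ/mol

OCH3 at 0° is eclipsed. F at 0° is eclipsed with OCH3 at 0° (7.0); H at 120° is eclipsed with H at 120° (3.7); CHO at 240° is eclipsed with CH2Cl at 240° (11.0). Total 21.7 kJ/mol.
OCH3 at 60° is staggered. F at 0° is gauche with OCH3 at 60° (2.0); F at 0° is gauche with CH2Cl at 300° (2.9); CHO at 240° is gauche with CH2Cl at 300° (4.6). Total 9.5 kJ/mol.
OCH3 at 120° is eclipsed. F at 0° is eclipsed with CH2Cl at 0° (8.6); H at 120° is eclipsed with OCH3 at 120° (5.4); CHO at 240° is eclipsed with H at 240° (5.5). Total 19.5 kJ/mol.
OCH3 at 180° is staggered. F at 0° is gauche with CH2Cl at 60° (2.9); CHO at 240° is gauche with OCH3 at 180° (2.8). Total 5.7 kJ/mol.
OCH3 at 240° is eclipsed. F at 0° is eclipsed with H at 0° (5.1); H at 120° is eclipsed with CH2Cl at 120° (7.9); CHO at 240° is eclipsed with OCH3 at 240° (10.1). Total 23.1 kJ/mol.
OCH3 at 300° is staggered. F at 0° is gauche with OCH3 at 300° (2.0); CHO at 240° is gauche with OCH3 at 300° (2.8); CHO at 240° is gauche with CH2Cl at 180° (4.6). Total 9.4 kJ/mol.
Max at 240° (23.1 kJ/mol), min at 180° (5.7 kJ/mol); barrier = 17.4 kJ/mol.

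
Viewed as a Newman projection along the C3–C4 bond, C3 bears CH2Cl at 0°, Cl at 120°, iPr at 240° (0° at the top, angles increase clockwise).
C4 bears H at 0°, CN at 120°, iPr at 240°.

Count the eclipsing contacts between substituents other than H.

2

Non-H eclipsing pairs: Cl(120°)/CN(120°); iPr(240°)/iPr(240°) — 2 interactions.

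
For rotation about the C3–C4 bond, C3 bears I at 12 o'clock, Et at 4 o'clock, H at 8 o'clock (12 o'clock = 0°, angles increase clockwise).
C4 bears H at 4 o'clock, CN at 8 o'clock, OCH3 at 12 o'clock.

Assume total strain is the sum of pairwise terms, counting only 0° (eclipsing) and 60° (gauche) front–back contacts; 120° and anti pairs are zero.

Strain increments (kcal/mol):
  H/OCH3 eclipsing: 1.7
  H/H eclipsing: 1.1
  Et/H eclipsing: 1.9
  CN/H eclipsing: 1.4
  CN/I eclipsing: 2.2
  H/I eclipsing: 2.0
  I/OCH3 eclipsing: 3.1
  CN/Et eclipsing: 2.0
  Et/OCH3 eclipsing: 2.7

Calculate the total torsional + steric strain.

This conformer (eclipsed): I(0°)/OCH3(0°) eclipsed 3.1; Et(120°)/H(120°) eclipsed 1.9; H(240°)/CN(240°) eclipsed 1.4 → 6.4 kcal/mol.

6.4 kcal/mol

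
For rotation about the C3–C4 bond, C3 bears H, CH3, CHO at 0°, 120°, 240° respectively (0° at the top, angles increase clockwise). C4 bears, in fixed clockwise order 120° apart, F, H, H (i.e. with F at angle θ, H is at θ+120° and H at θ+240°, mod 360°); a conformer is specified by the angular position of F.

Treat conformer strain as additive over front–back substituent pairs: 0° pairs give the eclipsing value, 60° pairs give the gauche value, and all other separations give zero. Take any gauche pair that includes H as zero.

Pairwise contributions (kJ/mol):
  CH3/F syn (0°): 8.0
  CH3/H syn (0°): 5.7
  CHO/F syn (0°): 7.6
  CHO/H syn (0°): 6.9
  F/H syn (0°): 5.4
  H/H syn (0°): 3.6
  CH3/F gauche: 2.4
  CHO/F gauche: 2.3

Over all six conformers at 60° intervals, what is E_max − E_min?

F at 0° (eclipsed): H(0°)/F(0°) eclipsed 5.4; CH3(120°)/H(120°) eclipsed 5.7; CHO(240°)/H(240°) eclipsed 6.9 → 18.0 kJ/mol.
F at 60° (staggered): CH3(120°)/F(60°) gauche 2.4 → 2.4 kJ/mol.
F at 120° (eclipsed): H(0°)/H(0°) eclipsed 3.6; CH3(120°)/F(120°) eclipsed 8.0; CHO(240°)/H(240°) eclipsed 6.9 → 18.5 kJ/mol.
F at 180° (staggered): CH3(120°)/F(180°) gauche 2.4; CHO(240°)/F(180°) gauche 2.3 → 4.7 kJ/mol.
F at 240° (eclipsed): H(0°)/H(0°) eclipsed 3.6; CH3(120°)/H(120°) eclipsed 5.7; CHO(240°)/F(240°) eclipsed 7.6 → 16.9 kJ/mol.
F at 300° (staggered): CHO(240°)/F(300°) gauche 2.3 → 2.3 kJ/mol.
Max at 120° (18.5 kJ/mol), min at 300° (2.3 kJ/mol); barrier = 16.2 kJ/mol.

16.2 kJ/mol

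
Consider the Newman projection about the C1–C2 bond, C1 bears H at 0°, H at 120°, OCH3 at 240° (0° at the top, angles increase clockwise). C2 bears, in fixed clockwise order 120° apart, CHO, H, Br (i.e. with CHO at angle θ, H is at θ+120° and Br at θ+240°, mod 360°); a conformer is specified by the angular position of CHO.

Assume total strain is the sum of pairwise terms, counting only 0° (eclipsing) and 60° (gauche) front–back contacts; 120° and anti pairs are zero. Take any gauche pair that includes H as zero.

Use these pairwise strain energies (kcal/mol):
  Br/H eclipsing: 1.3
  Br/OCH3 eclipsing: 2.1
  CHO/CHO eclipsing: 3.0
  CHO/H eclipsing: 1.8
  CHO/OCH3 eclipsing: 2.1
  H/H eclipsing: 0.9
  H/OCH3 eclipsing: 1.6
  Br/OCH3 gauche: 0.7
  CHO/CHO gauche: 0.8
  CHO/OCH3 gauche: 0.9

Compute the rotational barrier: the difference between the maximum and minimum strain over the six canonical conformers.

4.1 kcal/mol

CHO at 0° (eclipsed): H(0°)/CHO(0°) eclipsed 1.8; H(120°)/H(120°) eclipsed 0.9; OCH3(240°)/Br(240°) eclipsed 2.1 → 4.8 kcal/mol.
CHO at 60° (staggered): OCH3(240°)/Br(300°) gauche 0.7 → 0.7 kcal/mol.
CHO at 120° (eclipsed): H(0°)/Br(0°) eclipsed 1.3; H(120°)/CHO(120°) eclipsed 1.8; OCH3(240°)/H(240°) eclipsed 1.6 → 4.7 kcal/mol.
CHO at 180° (staggered): OCH3(240°)/CHO(180°) gauche 0.9 → 0.9 kcal/mol.
CHO at 240° (eclipsed): H(0°)/H(0°) eclipsed 0.9; H(120°)/Br(120°) eclipsed 1.3; OCH3(240°)/CHO(240°) eclipsed 2.1 → 4.3 kcal/mol.
CHO at 300° (staggered): OCH3(240°)/CHO(300°) gauche 0.9; OCH3(240°)/Br(180°) gauche 0.7 → 1.6 kcal/mol.
Max at 0° (4.8 kcal/mol), min at 60° (0.7 kcal/mol); barrier = 4.1 kcal/mol.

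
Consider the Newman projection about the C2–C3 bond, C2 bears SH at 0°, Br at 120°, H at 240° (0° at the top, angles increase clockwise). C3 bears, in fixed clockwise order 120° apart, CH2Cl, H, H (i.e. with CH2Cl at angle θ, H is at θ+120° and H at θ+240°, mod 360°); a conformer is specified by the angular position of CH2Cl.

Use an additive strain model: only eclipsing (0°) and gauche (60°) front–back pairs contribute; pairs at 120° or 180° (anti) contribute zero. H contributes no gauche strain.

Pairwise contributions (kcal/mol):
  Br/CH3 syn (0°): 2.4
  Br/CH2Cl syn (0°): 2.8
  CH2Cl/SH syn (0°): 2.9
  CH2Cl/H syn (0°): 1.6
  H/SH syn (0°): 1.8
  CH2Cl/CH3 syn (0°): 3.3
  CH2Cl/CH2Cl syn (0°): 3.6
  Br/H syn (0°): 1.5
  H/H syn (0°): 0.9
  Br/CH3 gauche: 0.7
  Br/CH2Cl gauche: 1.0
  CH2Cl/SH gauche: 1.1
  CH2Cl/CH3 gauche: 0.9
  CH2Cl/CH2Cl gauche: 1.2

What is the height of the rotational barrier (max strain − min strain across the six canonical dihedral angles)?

4.5 kcal/mol

CH2Cl at 0° (eclipsed): SH(0°)/CH2Cl(0°) eclipsed 2.9; Br(120°)/H(120°) eclipsed 1.5; H(240°)/H(240°) eclipsed 0.9 → 5.3 kcal/mol.
CH2Cl at 60° (staggered): SH(0°)/CH2Cl(60°) gauche 1.1; Br(120°)/CH2Cl(60°) gauche 1.0 → 2.1 kcal/mol.
CH2Cl at 120° (eclipsed): SH(0°)/H(0°) eclipsed 1.8; Br(120°)/CH2Cl(120°) eclipsed 2.8; H(240°)/H(240°) eclipsed 0.9 → 5.5 kcal/mol.
CH2Cl at 180° (staggered): Br(120°)/CH2Cl(180°) gauche 1.0 → 1.0 kcal/mol.
CH2Cl at 240° (eclipsed): SH(0°)/H(0°) eclipsed 1.8; Br(120°)/H(120°) eclipsed 1.5; H(240°)/CH2Cl(240°) eclipsed 1.6 → 4.9 kcal/mol.
CH2Cl at 300° (staggered): SH(0°)/CH2Cl(300°) gauche 1.1 → 1.1 kcal/mol.
Max at 120° (5.5 kcal/mol), min at 180° (1.0 kcal/mol); barrier = 4.5 kcal/mol.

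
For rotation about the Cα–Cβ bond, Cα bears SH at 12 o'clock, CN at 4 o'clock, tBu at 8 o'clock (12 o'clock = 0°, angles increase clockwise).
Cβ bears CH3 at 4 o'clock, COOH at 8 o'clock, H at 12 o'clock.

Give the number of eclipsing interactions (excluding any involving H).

2

Non-H eclipsing pairs: CN(120°)/CH3(120°); tBu(240°)/COOH(240°) — 2 interactions.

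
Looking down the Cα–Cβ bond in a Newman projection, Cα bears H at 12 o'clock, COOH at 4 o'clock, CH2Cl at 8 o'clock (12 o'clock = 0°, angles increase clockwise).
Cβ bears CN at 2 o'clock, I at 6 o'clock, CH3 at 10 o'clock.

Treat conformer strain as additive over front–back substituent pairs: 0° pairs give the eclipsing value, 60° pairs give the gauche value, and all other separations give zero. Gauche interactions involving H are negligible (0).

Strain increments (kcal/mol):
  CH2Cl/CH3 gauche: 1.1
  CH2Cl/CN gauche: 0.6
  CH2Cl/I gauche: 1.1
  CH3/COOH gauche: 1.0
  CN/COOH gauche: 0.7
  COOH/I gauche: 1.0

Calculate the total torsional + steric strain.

3.9 kcal/mol

This conformer (staggered): COOH(120°)/CN(60°) gauche 0.7; COOH(120°)/I(180°) gauche 1.0; CH2Cl(240°)/I(180°) gauche 1.1; CH2Cl(240°)/CH3(300°) gauche 1.1 → 3.9 kcal/mol.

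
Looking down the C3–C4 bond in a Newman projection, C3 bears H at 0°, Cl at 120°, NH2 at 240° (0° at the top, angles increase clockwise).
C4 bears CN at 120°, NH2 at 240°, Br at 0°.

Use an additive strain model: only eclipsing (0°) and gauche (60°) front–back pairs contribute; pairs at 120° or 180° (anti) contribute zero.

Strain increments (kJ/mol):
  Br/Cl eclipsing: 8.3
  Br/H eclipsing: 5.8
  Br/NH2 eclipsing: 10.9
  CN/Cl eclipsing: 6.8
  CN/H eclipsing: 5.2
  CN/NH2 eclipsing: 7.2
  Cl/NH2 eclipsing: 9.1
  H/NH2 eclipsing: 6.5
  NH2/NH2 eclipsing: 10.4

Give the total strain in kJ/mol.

23.0 kJ/mol

This conformer (eclipsed): H–Br eclipsed, Cl–CN eclipsed, NH2–NH2 eclipsed; 5.8 + 6.8 + 10.4 = 23.0 kJ/mol.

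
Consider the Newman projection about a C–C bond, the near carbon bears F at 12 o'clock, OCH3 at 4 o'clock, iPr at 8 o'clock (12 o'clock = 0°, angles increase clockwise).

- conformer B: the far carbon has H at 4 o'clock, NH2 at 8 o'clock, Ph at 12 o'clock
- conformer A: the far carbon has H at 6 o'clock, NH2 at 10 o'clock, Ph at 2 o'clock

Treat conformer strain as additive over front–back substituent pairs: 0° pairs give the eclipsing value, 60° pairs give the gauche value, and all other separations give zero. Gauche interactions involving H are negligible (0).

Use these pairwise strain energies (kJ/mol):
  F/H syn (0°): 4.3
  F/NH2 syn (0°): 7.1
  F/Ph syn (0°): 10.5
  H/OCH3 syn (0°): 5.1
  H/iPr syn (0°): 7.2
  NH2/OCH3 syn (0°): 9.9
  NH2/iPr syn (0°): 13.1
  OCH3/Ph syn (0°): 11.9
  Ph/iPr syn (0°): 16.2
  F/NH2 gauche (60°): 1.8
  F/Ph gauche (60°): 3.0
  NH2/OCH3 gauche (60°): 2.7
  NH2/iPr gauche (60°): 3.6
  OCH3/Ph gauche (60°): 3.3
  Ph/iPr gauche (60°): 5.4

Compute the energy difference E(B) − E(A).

+17.0 kJ/mol

B (eclipsed): F(0°)/Ph(0°) eclipsed 10.5; OCH3(120°)/H(120°) eclipsed 5.1; iPr(240°)/NH2(240°) eclipsed 13.1 → 28.7 kJ/mol.
A (staggered): F(0°)/NH2(300°) gauche 1.8; F(0°)/Ph(60°) gauche 3.0; OCH3(120°)/Ph(60°) gauche 3.3; iPr(240°)/NH2(300°) gauche 3.6 → 11.7 kJ/mol.
E(B) − E(A) = 28.7 − 11.7 = +17.0 kJ/mol.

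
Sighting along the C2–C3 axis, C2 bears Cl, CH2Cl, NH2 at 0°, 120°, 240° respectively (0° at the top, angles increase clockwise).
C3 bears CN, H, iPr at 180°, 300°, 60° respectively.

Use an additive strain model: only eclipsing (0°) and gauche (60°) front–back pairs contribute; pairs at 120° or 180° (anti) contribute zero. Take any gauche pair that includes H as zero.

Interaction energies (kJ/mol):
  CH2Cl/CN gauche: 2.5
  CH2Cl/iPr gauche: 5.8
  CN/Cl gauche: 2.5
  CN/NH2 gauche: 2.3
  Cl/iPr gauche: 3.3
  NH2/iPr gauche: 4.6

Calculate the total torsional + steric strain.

This conformer (staggered): Cl(0°)/iPr(60°) gauche 3.3; CH2Cl(120°)/CN(180°) gauche 2.5; CH2Cl(120°)/iPr(60°) gauche 5.8; NH2(240°)/CN(180°) gauche 2.3 → 13.9 kJ/mol.

13.9 kJ/mol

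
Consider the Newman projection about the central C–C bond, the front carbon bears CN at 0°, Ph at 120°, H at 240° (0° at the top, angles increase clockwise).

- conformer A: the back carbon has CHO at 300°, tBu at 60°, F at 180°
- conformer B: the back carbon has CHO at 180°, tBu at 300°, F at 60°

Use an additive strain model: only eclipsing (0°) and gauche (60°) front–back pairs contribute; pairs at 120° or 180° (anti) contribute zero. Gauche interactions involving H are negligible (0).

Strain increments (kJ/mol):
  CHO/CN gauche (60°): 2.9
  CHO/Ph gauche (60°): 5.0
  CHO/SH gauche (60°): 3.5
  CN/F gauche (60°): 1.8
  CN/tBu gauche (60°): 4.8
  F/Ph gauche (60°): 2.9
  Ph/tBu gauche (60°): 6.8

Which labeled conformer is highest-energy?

A (staggered): CN(0°)/CHO(300°) gauche 2.9; CN(0°)/tBu(60°) gauche 4.8; Ph(120°)/tBu(60°) gauche 6.8; Ph(120°)/F(180°) gauche 2.9 → 17.4 kJ/mol.
B (staggered): CN(0°)/tBu(300°) gauche 4.8; CN(0°)/F(60°) gauche 1.8; Ph(120°)/CHO(180°) gauche 5.0; Ph(120°)/F(60°) gauche 2.9 → 14.5 kJ/mol.
A has the highest total (17.4 kJ/mol).

A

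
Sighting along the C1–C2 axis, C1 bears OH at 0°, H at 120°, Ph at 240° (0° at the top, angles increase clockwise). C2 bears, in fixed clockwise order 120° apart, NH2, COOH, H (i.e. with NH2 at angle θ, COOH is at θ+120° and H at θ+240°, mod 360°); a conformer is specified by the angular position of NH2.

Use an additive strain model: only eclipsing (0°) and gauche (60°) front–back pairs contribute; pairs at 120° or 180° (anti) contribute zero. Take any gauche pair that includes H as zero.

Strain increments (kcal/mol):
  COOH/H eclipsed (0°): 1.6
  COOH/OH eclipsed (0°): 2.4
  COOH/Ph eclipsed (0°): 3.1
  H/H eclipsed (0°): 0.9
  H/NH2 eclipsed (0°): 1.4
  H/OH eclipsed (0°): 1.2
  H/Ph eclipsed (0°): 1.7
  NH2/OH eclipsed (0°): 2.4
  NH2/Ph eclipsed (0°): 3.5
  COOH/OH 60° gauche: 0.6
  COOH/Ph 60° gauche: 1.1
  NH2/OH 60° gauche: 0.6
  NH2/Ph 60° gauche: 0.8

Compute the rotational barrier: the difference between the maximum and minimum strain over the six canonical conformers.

5.1 kcal/mol

NH2 at 0° (eclipsed): OH(0°)/NH2(0°) eclipsed 2.4; H(120°)/COOH(120°) eclipsed 1.6; Ph(240°)/H(240°) eclipsed 1.7 → 5.7 kcal/mol.
NH2 at 60° (staggered): OH(0°)/NH2(60°) gauche 0.6; Ph(240°)/COOH(180°) gauche 1.1 → 1.7 kcal/mol.
NH2 at 120° (eclipsed): OH(0°)/H(0°) eclipsed 1.2; H(120°)/NH2(120°) eclipsed 1.4; Ph(240°)/COOH(240°) eclipsed 3.1 → 5.7 kcal/mol.
NH2 at 180° (staggered): OH(0°)/COOH(300°) gauche 0.6; Ph(240°)/NH2(180°) gauche 0.8; Ph(240°)/COOH(300°) gauche 1.1 → 2.5 kcal/mol.
NH2 at 240° (eclipsed): OH(0°)/COOH(0°) eclipsed 2.4; H(120°)/H(120°) eclipsed 0.9; Ph(240°)/NH2(240°) eclipsed 3.5 → 6.8 kcal/mol.
NH2 at 300° (staggered): OH(0°)/NH2(300°) gauche 0.6; OH(0°)/COOH(60°) gauche 0.6; Ph(240°)/NH2(300°) gauche 0.8 → 2.0 kcal/mol.
Max at 240° (6.8 kcal/mol), min at 60° (1.7 kcal/mol); barrier = 5.1 kcal/mol.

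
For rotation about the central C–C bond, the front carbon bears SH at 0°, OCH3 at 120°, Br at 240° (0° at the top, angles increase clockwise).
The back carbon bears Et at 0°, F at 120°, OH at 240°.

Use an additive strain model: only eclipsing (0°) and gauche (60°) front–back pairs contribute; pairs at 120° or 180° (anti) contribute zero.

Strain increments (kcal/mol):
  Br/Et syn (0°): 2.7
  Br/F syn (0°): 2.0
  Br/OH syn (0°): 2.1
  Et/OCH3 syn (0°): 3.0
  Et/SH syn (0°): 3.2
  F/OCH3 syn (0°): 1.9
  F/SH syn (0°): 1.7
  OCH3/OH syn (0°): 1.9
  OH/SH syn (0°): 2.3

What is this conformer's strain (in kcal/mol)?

7.2 kcal/mol

This conformer (eclipsed): SH(0°)/Et(0°) eclipsed 3.2; OCH3(120°)/F(120°) eclipsed 1.9; Br(240°)/OH(240°) eclipsed 2.1 → 7.2 kcal/mol.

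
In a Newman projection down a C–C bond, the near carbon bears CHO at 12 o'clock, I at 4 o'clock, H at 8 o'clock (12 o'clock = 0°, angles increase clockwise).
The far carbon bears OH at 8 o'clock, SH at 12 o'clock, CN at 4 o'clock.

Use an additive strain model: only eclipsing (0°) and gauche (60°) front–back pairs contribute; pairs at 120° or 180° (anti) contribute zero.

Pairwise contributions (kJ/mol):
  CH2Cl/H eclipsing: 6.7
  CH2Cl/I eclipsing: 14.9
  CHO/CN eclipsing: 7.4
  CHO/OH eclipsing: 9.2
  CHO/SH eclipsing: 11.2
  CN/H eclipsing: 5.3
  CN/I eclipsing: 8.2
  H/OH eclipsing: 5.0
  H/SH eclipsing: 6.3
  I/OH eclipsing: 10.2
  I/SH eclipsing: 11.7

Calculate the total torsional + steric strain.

This conformer (eclipsed): CHO–SH eclipsed, I–CN eclipsed, H–OH eclipsed; 11.2 + 8.2 + 5.0 = 24.4 kJ/mol.

24.4 kJ/mol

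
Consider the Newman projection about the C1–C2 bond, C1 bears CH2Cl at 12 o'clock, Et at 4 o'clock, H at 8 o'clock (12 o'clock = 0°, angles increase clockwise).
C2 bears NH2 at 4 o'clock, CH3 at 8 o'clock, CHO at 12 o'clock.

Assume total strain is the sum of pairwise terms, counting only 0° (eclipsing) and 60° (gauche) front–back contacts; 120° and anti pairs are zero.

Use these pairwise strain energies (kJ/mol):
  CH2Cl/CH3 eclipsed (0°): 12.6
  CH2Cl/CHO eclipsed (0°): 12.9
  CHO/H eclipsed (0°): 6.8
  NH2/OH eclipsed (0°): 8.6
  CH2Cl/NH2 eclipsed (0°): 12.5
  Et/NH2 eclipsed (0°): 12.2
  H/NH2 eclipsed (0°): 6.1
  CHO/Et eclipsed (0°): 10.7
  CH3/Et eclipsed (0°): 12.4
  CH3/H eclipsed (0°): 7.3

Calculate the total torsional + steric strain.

32.4 kJ/mol

This conformer (eclipsed): CH2Cl–CHO eclipsed, Et–NH2 eclipsed, H–CH3 eclipsed; 12.9 + 12.2 + 7.3 = 32.4 kJ/mol.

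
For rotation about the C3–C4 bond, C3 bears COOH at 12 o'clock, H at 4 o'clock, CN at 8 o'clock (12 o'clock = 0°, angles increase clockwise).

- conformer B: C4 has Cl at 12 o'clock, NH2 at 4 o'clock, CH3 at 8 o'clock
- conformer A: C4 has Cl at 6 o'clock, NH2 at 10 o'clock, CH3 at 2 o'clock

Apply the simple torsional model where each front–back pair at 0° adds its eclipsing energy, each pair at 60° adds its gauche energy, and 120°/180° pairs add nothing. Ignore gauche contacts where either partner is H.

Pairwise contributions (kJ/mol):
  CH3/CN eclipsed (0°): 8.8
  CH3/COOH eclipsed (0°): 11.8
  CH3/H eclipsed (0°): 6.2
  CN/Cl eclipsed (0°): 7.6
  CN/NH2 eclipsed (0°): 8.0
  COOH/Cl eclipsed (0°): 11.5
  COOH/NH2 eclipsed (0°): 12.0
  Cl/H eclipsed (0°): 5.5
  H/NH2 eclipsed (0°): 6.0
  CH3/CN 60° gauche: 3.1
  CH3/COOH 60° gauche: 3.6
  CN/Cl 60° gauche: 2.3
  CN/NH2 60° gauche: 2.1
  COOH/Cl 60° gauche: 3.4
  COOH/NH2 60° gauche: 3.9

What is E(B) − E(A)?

+14.4 kJ/mol

B (eclipsed): COOH–Cl eclipsed, H–NH2 eclipsed, CN–CH3 eclipsed; 11.5 + 6.0 + 8.8 = 26.3 kJ/mol.
A (staggered): COOH–NH2 gauche, COOH–CH3 gauche, CN–Cl gauche, CN–NH2 gauche; 3.9 + 3.6 + 2.3 + 2.1 = 11.9 kJ/mol.
E(B) − E(A) = 26.3 − 11.9 = +14.4 kJ/mol.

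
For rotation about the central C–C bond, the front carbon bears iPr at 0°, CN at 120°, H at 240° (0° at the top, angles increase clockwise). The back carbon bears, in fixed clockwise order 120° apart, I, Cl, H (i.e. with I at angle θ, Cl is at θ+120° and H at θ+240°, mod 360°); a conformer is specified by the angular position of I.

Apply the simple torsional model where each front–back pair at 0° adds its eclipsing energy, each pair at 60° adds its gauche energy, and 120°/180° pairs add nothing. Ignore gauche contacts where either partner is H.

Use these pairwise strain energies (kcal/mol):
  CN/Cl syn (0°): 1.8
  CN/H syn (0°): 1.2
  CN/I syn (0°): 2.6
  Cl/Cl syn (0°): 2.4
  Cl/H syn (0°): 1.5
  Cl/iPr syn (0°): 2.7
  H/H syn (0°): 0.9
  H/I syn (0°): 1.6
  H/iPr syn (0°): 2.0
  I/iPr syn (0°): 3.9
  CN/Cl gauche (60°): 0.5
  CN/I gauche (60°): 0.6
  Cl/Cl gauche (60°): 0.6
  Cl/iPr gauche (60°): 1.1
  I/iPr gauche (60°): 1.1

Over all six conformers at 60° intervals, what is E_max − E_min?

4.9 kcal/mol

I at 0° (eclipsed): iPr(0°)/I(0°) eclipsed 3.9; CN(120°)/Cl(120°) eclipsed 1.8; H(240°)/H(240°) eclipsed 0.9 → 6.6 kcal/mol.
I at 60° (staggered): iPr(0°)/I(60°) gauche 1.1; CN(120°)/I(60°) gauche 0.6; CN(120°)/Cl(180°) gauche 0.5 → 2.2 kcal/mol.
I at 120° (eclipsed): iPr(0°)/H(0°) eclipsed 2.0; CN(120°)/I(120°) eclipsed 2.6; H(240°)/Cl(240°) eclipsed 1.5 → 6.1 kcal/mol.
I at 180° (staggered): iPr(0°)/Cl(300°) gauche 1.1; CN(120°)/I(180°) gauche 0.6 → 1.7 kcal/mol.
I at 240° (eclipsed): iPr(0°)/Cl(0°) eclipsed 2.7; CN(120°)/H(120°) eclipsed 1.2; H(240°)/I(240°) eclipsed 1.6 → 5.5 kcal/mol.
I at 300° (staggered): iPr(0°)/I(300°) gauche 1.1; iPr(0°)/Cl(60°) gauche 1.1; CN(120°)/Cl(60°) gauche 0.5 → 2.7 kcal/mol.
Max at 0° (6.6 kcal/mol), min at 180° (1.7 kcal/mol); barrier = 4.9 kcal/mol.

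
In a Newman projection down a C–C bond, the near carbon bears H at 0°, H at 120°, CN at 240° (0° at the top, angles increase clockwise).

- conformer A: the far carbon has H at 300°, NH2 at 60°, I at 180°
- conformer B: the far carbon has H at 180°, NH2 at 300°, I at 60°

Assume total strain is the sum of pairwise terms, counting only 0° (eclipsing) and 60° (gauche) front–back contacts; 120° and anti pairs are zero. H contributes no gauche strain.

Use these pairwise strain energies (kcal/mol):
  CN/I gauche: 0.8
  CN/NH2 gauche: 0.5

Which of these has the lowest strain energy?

A (staggered): CN–I gauche; 0.8 = 0.8 kcal/mol.
B (staggered): CN–NH2 gauche; 0.5 = 0.5 kcal/mol.
B has the lowest total (0.5 kcal/mol).

B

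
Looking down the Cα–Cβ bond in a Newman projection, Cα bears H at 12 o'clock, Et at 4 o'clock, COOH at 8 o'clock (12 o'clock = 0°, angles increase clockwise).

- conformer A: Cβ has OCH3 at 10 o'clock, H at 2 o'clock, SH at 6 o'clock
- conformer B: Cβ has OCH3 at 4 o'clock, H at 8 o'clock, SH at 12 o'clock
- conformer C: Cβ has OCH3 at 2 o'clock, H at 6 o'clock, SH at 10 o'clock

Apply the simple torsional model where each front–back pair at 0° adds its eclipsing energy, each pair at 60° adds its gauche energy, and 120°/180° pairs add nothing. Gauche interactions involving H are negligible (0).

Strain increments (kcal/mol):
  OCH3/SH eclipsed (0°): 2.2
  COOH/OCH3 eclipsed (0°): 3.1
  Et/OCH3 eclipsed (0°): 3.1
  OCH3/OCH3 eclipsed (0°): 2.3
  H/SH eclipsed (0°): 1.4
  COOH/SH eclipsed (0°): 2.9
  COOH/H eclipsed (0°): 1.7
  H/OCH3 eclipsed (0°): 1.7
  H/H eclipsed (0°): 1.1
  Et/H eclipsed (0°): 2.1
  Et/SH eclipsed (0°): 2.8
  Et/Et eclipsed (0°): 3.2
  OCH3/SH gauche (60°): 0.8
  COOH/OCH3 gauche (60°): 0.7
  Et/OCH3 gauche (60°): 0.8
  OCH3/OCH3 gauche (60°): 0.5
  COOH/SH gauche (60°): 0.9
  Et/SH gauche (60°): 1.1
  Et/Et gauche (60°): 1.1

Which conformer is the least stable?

B

A (staggered): Et(120°)/SH(180°) gauche 1.1; COOH(240°)/OCH3(300°) gauche 0.7; COOH(240°)/SH(180°) gauche 0.9 → 2.7 kcal/mol.
B (eclipsed): H(0°)/SH(0°) eclipsed 1.4; Et(120°)/OCH3(120°) eclipsed 3.1; COOH(240°)/H(240°) eclipsed 1.7 → 6.2 kcal/mol.
C (staggered): Et(120°)/OCH3(60°) gauche 0.8; COOH(240°)/SH(300°) gauche 0.9 → 1.7 kcal/mol.
B has the highest total (6.2 kcal/mol).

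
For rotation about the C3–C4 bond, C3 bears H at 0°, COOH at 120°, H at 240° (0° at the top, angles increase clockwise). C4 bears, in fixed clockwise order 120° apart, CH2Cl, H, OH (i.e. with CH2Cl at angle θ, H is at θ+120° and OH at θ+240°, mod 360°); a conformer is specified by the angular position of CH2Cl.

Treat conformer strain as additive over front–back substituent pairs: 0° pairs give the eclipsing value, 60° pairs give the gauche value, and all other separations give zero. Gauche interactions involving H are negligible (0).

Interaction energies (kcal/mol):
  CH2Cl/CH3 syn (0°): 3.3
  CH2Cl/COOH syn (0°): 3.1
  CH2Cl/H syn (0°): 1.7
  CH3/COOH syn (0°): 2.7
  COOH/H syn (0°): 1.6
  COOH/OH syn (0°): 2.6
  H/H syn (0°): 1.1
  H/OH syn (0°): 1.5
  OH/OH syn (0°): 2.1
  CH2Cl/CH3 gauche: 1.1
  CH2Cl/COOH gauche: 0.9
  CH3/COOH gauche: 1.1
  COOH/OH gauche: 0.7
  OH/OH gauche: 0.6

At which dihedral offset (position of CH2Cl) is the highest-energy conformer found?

CH2Cl at 0° (eclipsed): H(0°)/CH2Cl(0°) eclipsed 1.7; COOH(120°)/H(120°) eclipsed 1.6; H(240°)/OH(240°) eclipsed 1.5 → 4.8 kcal/mol.
CH2Cl at 60° (staggered): COOH(120°)/CH2Cl(60°) gauche 0.9 → 0.9 kcal/mol.
CH2Cl at 120° (eclipsed): H(0°)/OH(0°) eclipsed 1.5; COOH(120°)/CH2Cl(120°) eclipsed 3.1; H(240°)/H(240°) eclipsed 1.1 → 5.7 kcal/mol.
CH2Cl at 180° (staggered): COOH(120°)/CH2Cl(180°) gauche 0.9; COOH(120°)/OH(60°) gauche 0.7 → 1.6 kcal/mol.
CH2Cl at 240° (eclipsed): H(0°)/H(0°) eclipsed 1.1; COOH(120°)/OH(120°) eclipsed 2.6; H(240°)/CH2Cl(240°) eclipsed 1.7 → 5.4 kcal/mol.
CH2Cl at 300° (staggered): COOH(120°)/OH(180°) gauche 0.7 → 0.7 kcal/mol.
The maximum (5.7 kcal/mol) occurs with CH2Cl at 120°.

120°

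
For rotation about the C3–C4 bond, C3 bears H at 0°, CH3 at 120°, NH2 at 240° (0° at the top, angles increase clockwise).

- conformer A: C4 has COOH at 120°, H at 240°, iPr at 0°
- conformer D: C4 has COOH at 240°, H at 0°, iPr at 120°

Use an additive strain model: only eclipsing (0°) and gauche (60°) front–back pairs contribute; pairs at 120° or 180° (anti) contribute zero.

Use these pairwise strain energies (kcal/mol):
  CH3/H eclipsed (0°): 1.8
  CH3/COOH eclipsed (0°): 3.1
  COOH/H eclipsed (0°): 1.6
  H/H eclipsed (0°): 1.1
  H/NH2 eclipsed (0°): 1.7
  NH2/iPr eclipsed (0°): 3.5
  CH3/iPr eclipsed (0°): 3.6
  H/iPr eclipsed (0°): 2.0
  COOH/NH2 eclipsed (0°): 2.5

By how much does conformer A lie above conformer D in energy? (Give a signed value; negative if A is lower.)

-0.4 kcal/mol

A is eclipsed. H at 0° is eclipsed with iPr at 0° (2.0); CH3 at 120° is eclipsed with COOH at 120° (3.1); NH2 at 240° is eclipsed with H at 240° (1.7). Total 6.8 kcal/mol.
D is eclipsed. H at 0° is eclipsed with H at 0° (1.1); CH3 at 120° is eclipsed with iPr at 120° (3.6); NH2 at 240° is eclipsed with COOH at 240° (2.5). Total 7.2 kcal/mol.
E(A) − E(D) = 6.8 − 7.2 = -0.4 kcal/mol.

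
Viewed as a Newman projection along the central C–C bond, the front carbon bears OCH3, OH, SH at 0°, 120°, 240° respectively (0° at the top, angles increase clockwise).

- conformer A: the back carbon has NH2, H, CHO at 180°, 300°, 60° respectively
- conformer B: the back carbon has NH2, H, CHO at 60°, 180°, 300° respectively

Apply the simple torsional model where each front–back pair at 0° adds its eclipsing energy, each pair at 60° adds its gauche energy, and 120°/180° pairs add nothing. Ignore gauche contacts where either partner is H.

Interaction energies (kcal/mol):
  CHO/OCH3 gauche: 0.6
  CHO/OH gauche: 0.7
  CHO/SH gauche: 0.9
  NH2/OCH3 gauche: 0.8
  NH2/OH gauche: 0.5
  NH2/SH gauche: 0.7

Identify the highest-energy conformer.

B

A (staggered): OCH3–CHO gauche, OH–NH2 gauche, OH–CHO gauche, SH–NH2 gauche; 0.6 + 0.5 + 0.7 + 0.7 = 2.5 kcal/mol.
B (staggered): OCH3–NH2 gauche, OCH3–CHO gauche, OH–NH2 gauche, SH–CHO gauche; 0.8 + 0.6 + 0.5 + 0.9 = 2.8 kcal/mol.
B has the highest total (2.8 kcal/mol).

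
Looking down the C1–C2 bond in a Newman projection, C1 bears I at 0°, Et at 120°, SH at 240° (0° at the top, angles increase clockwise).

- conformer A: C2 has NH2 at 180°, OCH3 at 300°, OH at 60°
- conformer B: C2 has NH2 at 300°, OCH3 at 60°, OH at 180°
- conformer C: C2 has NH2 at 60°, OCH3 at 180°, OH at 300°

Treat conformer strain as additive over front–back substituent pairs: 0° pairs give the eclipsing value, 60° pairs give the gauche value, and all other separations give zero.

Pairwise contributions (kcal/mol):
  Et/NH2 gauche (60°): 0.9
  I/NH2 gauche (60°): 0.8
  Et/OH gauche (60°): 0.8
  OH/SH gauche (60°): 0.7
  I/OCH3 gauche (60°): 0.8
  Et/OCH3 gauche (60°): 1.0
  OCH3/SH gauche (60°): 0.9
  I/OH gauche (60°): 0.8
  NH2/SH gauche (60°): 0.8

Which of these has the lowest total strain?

B

A (staggered): I–OCH3 gauche, I–OH gauche, Et–NH2 gauche, Et–OH gauche, SH–NH2 gauche, SH–OCH3 gauche; 0.8 + 0.8 + 0.9 + 0.8 + 0.8 + 0.9 = 5.0 kcal/mol.
B (staggered): I–NH2 gauche, I–OCH3 gauche, Et–OCH3 gauche, Et–OH gauche, SH–NH2 gauche, SH–OH gauche; 0.8 + 0.8 + 1.0 + 0.8 + 0.8 + 0.7 = 4.9 kcal/mol.
C (staggered): I–NH2 gauche, I–OH gauche, Et–NH2 gauche, Et–OCH3 gauche, SH–OCH3 gauche, SH–OH gauche; 0.8 + 0.8 + 0.9 + 1.0 + 0.9 + 0.7 = 5.1 kcal/mol.
B has the lowest total (4.9 kcal/mol).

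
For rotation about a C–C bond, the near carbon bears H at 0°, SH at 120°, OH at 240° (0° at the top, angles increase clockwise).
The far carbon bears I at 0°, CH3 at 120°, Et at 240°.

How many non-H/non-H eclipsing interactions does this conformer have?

Non-H eclipsing pairs: SH(120°)/CH3(120°); OH(240°)/Et(240°) — 2 interactions.

2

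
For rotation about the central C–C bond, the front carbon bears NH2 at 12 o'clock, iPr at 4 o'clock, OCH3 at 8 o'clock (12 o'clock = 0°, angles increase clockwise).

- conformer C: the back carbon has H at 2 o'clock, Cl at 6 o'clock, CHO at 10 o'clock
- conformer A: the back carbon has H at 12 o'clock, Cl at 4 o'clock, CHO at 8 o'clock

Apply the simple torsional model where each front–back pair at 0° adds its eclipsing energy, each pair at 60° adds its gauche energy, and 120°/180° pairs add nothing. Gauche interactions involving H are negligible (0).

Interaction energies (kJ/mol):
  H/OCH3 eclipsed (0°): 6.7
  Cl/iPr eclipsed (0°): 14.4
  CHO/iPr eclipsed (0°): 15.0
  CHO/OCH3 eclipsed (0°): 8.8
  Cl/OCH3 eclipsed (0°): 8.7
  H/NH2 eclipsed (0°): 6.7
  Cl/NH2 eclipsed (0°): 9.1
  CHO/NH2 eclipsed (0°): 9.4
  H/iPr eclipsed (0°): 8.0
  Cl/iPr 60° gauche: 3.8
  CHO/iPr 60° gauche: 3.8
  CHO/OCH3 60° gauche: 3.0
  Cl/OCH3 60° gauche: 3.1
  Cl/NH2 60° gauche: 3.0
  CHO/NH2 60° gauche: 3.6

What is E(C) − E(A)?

-16.4 kJ/mol

C (staggered): NH2–CHO gauche, iPr–Cl gauche, OCH3–Cl gauche, OCH3–CHO gauche; 3.6 + 3.8 + 3.1 + 3.0 = 13.5 kJ/mol.
A (eclipsed): NH2–H eclipsed, iPr–Cl eclipsed, OCH3–CHO eclipsed; 6.7 + 14.4 + 8.8 = 29.9 kJ/mol.
E(C) − E(A) = 13.5 − 29.9 = -16.4 kJ/mol.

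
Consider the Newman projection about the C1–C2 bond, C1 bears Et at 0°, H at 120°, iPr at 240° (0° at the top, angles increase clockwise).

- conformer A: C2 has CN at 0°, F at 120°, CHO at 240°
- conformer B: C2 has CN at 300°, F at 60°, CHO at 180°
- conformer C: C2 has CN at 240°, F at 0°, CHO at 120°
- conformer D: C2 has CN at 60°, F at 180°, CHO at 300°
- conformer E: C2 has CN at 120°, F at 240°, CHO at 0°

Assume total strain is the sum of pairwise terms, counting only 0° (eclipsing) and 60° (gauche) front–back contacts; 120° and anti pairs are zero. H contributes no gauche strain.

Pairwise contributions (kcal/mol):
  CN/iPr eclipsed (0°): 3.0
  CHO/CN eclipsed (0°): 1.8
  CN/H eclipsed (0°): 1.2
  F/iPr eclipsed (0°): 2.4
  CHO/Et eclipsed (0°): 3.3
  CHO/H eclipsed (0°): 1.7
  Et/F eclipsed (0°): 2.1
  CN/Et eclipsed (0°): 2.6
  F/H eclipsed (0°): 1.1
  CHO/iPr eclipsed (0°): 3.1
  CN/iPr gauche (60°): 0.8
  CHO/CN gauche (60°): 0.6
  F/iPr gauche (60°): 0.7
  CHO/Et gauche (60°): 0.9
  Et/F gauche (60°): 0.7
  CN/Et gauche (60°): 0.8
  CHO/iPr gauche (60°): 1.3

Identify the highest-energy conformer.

A is eclipsed. Et at 0° is eclipsed with CN at 0° (2.6); H at 120° is eclipsed with F at 120° (1.1); iPr at 240° is eclipsed with CHO at 240° (3.1). Total 6.8 kcal/mol.
B is staggered. Et at 0° is gauche with CN at 300° (0.8); Et at 0° is gauche with F at 60° (0.7); iPr at 240° is gauche with CN at 300° (0.8); iPr at 240° is gauche with CHO at 180° (1.3). Total 3.6 kcal/mol.
C is eclipsed. Et at 0° is eclipsed with F at 0° (2.1); H at 120° is eclipsed with CHO at 120° (1.7); iPr at 240° is eclipsed with CN at 240° (3.0). Total 6.8 kcal/mol.
D is staggered. Et at 0° is gauche with CN at 60° (0.8); Et at 0° is gauche with CHO at 300° (0.9); iPr at 240° is gauche with F at 180° (0.7); iPr at 240° is gauche with CHO at 300° (1.3). Total 3.7 kcal/mol.
E is eclipsed. Et at 0° is eclipsed with CHO at 0° (3.3); H at 120° is eclipsed with CN at 120° (1.2); iPr at 240° is eclipsed with F at 240° (2.4). Total 6.9 kcal/mol.
E has the highest total (6.9 kcal/mol).

E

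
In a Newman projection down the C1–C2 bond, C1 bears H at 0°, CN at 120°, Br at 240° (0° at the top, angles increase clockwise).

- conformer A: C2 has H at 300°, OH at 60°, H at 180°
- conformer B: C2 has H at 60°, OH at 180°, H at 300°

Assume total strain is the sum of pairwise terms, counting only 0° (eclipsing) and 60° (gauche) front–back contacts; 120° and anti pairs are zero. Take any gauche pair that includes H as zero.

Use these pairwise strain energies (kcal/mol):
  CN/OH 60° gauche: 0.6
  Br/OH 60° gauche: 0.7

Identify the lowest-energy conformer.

A (staggered): CN(120°)/OH(60°) gauche 0.6 → 0.6 kcal/mol.
B (staggered): CN(120°)/OH(180°) gauche 0.6; Br(240°)/OH(180°) gauche 0.7 → 1.3 kcal/mol.
A has the lowest total (0.6 kcal/mol).

A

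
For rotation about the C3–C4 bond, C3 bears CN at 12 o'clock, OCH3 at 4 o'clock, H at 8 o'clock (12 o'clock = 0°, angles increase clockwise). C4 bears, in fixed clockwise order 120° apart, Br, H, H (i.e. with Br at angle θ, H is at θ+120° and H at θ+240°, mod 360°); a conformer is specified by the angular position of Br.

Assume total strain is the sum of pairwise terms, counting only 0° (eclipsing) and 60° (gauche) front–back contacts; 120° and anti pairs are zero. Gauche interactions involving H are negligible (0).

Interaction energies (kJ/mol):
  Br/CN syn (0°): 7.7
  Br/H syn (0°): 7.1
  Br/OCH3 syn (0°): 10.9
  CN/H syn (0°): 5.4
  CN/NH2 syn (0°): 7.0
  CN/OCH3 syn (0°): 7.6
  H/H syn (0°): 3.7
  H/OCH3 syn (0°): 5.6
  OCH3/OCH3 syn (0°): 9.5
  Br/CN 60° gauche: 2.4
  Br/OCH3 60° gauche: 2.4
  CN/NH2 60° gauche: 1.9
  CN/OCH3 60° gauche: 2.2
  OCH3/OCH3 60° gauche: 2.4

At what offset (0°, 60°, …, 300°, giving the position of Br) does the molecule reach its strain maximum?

Br at 0° is eclipsed. CN at 0° is eclipsed with Br at 0° (7.7); OCH3 at 120° is eclipsed with H at 120° (5.6); H at 240° is eclipsed with H at 240° (3.7). Total 17.0 kJ/mol.
Br at 60° is staggered. CN at 0° is gauche with Br at 60° (2.4); OCH3 at 120° is gauche with Br at 60° (2.4). Total 4.8 kJ/mol.
Br at 120° is eclipsed. CN at 0° is eclipsed with H at 0° (5.4); OCH3 at 120° is eclipsed with Br at 120° (10.9); H at 240° is eclipsed with H at 240° (3.7). Total 20.0 kJ/mol.
Br at 180° is staggered. OCH3 at 120° is gauche with Br at 180° (2.4). Total 2.4 kJ/mol.
Br at 240° is eclipsed. CN at 0° is eclipsed with H at 0° (5.4); OCH3 at 120° is eclipsed with H at 120° (5.6); H at 240° is eclipsed with Br at 240° (7.1). Total 18.1 kJ/mol.
Br at 300° is staggered. CN at 0° is gauche with Br at 300° (2.4). Total 2.4 kJ/mol.
The maximum (20.0 kJ/mol) occurs with Br at 120°.

120°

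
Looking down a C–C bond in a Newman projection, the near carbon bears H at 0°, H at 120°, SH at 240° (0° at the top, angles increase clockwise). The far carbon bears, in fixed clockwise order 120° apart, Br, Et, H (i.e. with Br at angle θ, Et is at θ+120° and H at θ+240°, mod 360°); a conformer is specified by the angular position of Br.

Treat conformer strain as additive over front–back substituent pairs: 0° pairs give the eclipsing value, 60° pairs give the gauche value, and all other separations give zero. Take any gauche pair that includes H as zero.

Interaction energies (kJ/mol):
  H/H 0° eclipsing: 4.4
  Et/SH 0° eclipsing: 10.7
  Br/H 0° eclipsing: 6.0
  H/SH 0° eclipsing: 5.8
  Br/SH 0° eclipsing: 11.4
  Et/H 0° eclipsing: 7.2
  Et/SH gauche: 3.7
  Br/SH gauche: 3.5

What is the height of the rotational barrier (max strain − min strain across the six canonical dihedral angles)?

19.5 kJ/mol

Br at 0° is eclipsed. H at 0° is eclipsed with Br at 0° (6.0); H at 120° is eclipsed with Et at 120° (7.2); SH at 240° is eclipsed with H at 240° (5.8). Total 19.0 kJ/mol.
Br at 60° is staggered. SH at 240° is gauche with Et at 180° (3.7). Total 3.7 kJ/mol.
Br at 120° is eclipsed. H at 0° is eclipsed with H at 0° (4.4); H at 120° is eclipsed with Br at 120° (6.0); SH at 240° is eclipsed with Et at 240° (10.7). Total 21.1 kJ/mol.
Br at 180° is staggered. SH at 240° is gauche with Br at 180° (3.5); SH at 240° is gauche with Et at 300° (3.7). Total 7.2 kJ/mol.
Br at 240° is eclipsed. H at 0° is eclipsed with Et at 0° (7.2); H at 120° is eclipsed with H at 120° (4.4); SH at 240° is eclipsed with Br at 240° (11.4). Total 23.0 kJ/mol.
Br at 300° is staggered. SH at 240° is gauche with Br at 300° (3.5). Total 3.5 kJ/mol.
Max at 240° (23.0 kJ/mol), min at 300° (3.5 kJ/mol); barrier = 19.5 kJ/mol.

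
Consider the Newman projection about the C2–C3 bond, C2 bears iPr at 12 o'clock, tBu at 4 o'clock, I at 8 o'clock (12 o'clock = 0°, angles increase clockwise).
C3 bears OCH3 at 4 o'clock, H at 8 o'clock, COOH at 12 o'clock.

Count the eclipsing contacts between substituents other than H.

Non-H eclipsing pairs: iPr(0°)/COOH(0°); tBu(120°)/OCH3(120°) — 2 interactions.

2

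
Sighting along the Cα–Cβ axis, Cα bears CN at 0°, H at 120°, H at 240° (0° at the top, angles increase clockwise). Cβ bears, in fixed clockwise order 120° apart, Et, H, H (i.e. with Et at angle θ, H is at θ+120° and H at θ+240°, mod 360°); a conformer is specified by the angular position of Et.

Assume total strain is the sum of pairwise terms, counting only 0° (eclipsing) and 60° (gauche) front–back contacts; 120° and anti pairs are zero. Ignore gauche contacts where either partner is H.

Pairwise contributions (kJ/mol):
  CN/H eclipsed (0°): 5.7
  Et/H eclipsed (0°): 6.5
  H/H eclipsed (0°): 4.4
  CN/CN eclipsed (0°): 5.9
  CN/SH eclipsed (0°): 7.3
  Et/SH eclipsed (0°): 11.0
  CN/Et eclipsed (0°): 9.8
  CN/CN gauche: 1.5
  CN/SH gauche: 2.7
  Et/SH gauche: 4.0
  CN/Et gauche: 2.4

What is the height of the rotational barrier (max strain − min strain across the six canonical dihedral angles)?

Et at 0° (eclipsed): CN(0°)/Et(0°) eclipsed 9.8; H(120°)/H(120°) eclipsed 4.4; H(240°)/H(240°) eclipsed 4.4 → 18.6 kJ/mol.
Et at 60° (staggered): CN(0°)/Et(60°) gauche 2.4 → 2.4 kJ/mol.
Et at 120° (eclipsed): CN(0°)/H(0°) eclipsed 5.7; H(120°)/Et(120°) eclipsed 6.5; H(240°)/H(240°) eclipsed 4.4 → 16.6 kJ/mol.
Et at 180° (staggered): no non-H gauche contacts → 0.0 kJ/mol.
Et at 240° (eclipsed): CN(0°)/H(0°) eclipsed 5.7; H(120°)/H(120°) eclipsed 4.4; H(240°)/Et(240°) eclipsed 6.5 → 16.6 kJ/mol.
Et at 300° (staggered): CN(0°)/Et(300°) gauche 2.4 → 2.4 kJ/mol.
Max at 0° (18.6 kJ/mol), min at 180° (0.0 kJ/mol); barrier = 18.6 kJ/mol.

18.6 kJ/mol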